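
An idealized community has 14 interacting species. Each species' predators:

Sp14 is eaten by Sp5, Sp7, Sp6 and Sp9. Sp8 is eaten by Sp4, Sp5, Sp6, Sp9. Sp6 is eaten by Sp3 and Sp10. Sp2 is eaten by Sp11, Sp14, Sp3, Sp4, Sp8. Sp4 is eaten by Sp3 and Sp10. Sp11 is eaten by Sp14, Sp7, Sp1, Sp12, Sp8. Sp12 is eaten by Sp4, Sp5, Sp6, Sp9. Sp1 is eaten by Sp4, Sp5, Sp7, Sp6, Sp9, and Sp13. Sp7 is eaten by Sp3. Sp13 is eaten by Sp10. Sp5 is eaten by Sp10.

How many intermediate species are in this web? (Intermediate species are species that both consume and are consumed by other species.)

Intermediate species (has both prey and predators): Sp11, Sp1, Sp12, Sp14, Sp8, Sp7, Sp13, Sp5, Sp4, Sp6.
Count: 10.

10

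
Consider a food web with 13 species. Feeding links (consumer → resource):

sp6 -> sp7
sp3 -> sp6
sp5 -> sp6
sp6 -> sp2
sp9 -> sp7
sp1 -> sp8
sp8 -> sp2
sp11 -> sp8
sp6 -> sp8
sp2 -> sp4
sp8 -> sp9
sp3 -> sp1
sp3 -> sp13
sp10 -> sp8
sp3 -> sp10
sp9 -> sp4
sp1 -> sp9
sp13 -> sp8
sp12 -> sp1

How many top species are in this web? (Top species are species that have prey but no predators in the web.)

4

Top species (has prey, but nothing eats it): sp11, sp12, sp5, sp3.
Count: 4.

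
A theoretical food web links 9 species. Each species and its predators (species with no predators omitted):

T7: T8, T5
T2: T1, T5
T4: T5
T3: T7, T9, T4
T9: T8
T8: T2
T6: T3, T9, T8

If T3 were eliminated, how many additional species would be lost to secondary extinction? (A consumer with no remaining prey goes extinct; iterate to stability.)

Remove T3.
Round 1: T7 (all prey gone), T4 (all prey gone) → extinct.
No further losses. Total secondary extinctions: 2.

2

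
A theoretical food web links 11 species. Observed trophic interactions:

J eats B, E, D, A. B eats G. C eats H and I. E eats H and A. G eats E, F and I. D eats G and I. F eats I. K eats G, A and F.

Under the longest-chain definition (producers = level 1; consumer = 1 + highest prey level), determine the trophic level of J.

I is a producer → level 1.
F eats I → level 2.
G eats F (level 2); other prey at levels: I 1, E 2 → level 3.
D eats G (level 3); other prey at levels: I 1 → level 4.
J eats D (level 4); other prey at levels: A 1, E 2, B 4 → level 5.

Trophic level 5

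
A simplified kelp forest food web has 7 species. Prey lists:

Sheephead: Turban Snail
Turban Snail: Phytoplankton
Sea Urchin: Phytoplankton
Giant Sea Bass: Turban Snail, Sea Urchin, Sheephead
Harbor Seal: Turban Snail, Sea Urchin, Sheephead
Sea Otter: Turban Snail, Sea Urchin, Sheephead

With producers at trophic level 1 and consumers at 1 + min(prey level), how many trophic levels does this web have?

3

Producers (level 1): Phytoplankton.
Following each consumer down to its lowest-level prey: Phytoplankton → Turban Snail → Harbor Seal (levels 1 through 3).
All prey of Harbor Seal (Turban Snail 2, Sea Urchin 2, Sheephead 3) are at level 2 or above, so Harbor Seal is at level 1 + 2 = 3.
Every consumer has at least one prey at level 2 or below, so none exceeds level 3.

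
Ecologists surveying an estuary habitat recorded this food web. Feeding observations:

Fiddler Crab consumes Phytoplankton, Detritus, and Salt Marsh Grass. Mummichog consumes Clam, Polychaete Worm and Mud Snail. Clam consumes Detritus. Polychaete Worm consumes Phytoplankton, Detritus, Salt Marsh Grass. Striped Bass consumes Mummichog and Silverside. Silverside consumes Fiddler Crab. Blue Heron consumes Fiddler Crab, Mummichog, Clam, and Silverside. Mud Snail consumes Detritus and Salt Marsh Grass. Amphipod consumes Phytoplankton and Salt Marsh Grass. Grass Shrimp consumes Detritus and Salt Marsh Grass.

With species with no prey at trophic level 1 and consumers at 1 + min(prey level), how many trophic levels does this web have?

4

Basal resources (level 1): Salt Marsh Grass, Phytoplankton, Detritus.
Following each consumer down to its lowest-level prey: Detritus → Clam → Mummichog → Striped Bass (levels 1 through 4).
All prey of Striped Bass (Mummichog 3, Silverside 3) are at level 3 or above, so Striped Bass is at level 1 + 3 = 4.
Every consumer has at least one prey at level 3 or below, so none exceeds level 4.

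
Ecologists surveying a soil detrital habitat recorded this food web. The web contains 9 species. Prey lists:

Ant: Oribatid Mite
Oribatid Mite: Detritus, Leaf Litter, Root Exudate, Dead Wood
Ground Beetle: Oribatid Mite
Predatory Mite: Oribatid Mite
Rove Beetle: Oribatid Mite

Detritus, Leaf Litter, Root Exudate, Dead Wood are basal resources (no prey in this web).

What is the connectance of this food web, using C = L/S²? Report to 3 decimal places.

The web has S = 9 species and L = 8 feeding links.
C = L / S² = 8 / 81 = 0.0988 ≈ 0.099.

C = 0.099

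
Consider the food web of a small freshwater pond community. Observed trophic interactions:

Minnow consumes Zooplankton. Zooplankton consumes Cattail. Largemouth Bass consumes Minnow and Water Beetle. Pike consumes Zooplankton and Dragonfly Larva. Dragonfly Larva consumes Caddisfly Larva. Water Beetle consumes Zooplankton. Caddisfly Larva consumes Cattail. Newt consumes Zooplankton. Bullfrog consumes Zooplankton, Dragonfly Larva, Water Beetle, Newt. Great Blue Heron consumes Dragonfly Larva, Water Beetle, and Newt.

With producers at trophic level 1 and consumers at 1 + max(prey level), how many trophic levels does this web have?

Producers (level 1): Cattail.
Cattail → Zooplankton → Newt → Bullfrog gives Bullfrog level 4.
No species has a prey at level 4, so no species reaches level 5.

4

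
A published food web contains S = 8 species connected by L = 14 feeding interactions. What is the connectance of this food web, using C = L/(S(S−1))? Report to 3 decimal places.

The web has S = 8 species and L = 14 feeding links.
C = L / (S(S−1)) = 14 / 56 = 0.2500 ≈ 0.250.

C = 0.250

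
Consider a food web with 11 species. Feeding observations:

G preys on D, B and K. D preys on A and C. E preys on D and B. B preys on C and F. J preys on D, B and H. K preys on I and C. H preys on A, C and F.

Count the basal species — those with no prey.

Basal species (no prey listed): I, F, C, A.
Count: 4.

4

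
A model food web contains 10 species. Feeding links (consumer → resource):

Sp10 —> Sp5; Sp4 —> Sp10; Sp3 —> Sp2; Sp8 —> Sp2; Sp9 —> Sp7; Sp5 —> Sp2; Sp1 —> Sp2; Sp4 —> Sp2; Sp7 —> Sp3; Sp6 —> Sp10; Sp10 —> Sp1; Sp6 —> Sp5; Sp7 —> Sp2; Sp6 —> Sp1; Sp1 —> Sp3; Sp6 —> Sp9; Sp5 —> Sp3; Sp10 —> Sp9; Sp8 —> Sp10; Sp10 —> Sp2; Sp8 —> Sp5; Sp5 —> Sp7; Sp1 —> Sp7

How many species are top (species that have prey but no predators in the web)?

Top species (has prey, but nothing eats it): Sp4, Sp8, Sp6.
Count: 3.

3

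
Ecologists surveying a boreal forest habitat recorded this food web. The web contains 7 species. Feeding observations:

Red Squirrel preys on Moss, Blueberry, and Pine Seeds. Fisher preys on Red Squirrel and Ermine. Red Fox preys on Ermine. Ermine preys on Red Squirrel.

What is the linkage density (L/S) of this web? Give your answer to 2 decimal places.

There are L = 7 links among S = 7 species.
L/S = 7/7 = 1.0000 ≈ 1.00.

L/S = 1.00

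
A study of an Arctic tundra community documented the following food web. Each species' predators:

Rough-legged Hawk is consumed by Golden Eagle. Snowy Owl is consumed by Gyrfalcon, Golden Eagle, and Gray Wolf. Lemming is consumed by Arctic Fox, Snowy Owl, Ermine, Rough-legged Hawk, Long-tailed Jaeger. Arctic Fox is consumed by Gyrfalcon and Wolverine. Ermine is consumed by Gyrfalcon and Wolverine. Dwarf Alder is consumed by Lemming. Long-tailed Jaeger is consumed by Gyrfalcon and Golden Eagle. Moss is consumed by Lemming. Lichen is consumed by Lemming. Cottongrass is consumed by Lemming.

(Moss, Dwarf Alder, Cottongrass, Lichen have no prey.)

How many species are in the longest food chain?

One longest chain: Moss → Lemming → Ermine → Wolverine.
It has 4 species and 3 links.

4 species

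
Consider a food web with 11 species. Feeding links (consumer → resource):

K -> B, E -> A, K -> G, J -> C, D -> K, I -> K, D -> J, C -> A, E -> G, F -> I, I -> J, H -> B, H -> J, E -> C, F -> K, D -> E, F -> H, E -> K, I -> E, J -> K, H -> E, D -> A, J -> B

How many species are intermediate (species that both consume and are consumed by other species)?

6

Intermediate species (has both prey and predators): K, C, J, E, H, I.
Count: 6.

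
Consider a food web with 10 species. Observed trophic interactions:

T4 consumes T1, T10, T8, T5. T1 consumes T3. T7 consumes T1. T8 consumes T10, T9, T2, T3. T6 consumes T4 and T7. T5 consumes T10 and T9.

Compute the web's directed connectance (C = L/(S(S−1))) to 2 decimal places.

The web has S = 10 species and L = 14 feeding links.
C = L / (S(S−1)) = 14 / 90 = 0.1556 ≈ 0.16.

C = 0.16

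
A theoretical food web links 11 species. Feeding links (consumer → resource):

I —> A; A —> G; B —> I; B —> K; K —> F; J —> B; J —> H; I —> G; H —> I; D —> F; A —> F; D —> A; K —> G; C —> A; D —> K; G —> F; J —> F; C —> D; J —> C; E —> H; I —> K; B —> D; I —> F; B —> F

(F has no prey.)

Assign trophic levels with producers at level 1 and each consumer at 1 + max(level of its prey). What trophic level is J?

F is a producer → level 1.
G eats F → level 2.
K eats G (level 2); other prey at levels: F 1 → level 3.
D eats K (level 3); other prey at levels: F 1, A 3 → level 4.
B eats D (level 4); other prey at levels: F 1, K 3, I 4 → level 5.
J eats B (level 5); other prey at levels: F 1, H 5, C 5 → level 6.

Trophic level 6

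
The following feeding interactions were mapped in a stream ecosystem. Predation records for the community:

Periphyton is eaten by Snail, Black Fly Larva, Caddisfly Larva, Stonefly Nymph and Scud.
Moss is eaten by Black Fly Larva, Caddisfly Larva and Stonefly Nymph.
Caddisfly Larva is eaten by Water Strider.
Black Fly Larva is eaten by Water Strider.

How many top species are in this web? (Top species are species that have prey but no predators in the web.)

4

Top species (has prey, but nothing eats it): Snail, Scud, Stonefly Nymph, Water Strider.
Count: 4.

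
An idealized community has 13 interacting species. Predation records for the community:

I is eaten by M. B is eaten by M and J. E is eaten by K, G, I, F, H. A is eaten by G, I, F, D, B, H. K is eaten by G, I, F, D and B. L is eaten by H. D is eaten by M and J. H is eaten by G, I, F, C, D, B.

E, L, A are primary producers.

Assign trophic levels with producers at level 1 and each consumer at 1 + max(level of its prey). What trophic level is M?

E is a producer → level 1.
H eats E (level 1); other prey at levels: L 1, A 1 → level 2.
I eats H (level 2); other prey at levels: E 1, A 1, K 2 → level 3.
M eats I (level 3); other prey at levels: B 3, D 3 → level 4.

Trophic level 4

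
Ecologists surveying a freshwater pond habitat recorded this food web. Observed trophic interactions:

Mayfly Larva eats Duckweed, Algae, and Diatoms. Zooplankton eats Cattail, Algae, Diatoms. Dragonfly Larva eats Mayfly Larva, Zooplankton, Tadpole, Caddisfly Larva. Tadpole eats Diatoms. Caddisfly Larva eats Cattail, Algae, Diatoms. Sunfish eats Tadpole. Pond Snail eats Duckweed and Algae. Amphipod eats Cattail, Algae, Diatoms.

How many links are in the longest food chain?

One longest chain: Diatoms → Zooplankton → Dragonfly Larva.
It has 3 species and 2 links.

2 links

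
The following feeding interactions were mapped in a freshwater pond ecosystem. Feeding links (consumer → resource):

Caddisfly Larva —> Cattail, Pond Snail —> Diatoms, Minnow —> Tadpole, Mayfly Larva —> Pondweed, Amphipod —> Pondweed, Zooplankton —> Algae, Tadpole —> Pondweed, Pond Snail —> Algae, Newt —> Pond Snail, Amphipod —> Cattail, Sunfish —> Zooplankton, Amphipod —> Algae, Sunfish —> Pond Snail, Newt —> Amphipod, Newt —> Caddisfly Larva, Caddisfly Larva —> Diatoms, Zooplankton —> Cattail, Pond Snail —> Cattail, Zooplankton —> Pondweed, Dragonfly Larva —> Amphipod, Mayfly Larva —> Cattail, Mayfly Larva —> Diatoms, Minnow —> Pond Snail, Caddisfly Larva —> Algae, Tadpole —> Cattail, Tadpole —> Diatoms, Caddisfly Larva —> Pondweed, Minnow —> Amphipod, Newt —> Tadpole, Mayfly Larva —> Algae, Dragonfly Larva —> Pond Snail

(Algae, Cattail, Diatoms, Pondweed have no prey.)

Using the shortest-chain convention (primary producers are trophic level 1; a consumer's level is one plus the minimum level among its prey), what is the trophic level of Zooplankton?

Trophic level 2

Algae is a producer → level 1.
Zooplankton eats Algae → level 2.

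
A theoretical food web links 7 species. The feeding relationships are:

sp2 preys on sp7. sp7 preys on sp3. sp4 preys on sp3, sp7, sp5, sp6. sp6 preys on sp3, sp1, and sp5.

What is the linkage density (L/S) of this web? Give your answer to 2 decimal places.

There are L = 9 links among S = 7 species.
L/S = 9/7 = 1.2857 ≈ 1.29.

L/S = 1.29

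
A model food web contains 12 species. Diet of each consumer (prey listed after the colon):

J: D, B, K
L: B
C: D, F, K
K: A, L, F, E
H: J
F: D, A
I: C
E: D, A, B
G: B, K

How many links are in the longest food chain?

One longest chain: B → L → K → C → I.
It has 5 species and 4 links.

4 links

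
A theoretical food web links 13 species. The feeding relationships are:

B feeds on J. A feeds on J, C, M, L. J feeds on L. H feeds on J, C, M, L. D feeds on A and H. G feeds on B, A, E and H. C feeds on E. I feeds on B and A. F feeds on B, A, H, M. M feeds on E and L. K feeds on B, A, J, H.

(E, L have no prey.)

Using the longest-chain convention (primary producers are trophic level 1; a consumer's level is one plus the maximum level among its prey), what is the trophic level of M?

E is a producer → level 1.
M eats E (level 1); other prey at levels: L 1 → level 2.

Trophic level 2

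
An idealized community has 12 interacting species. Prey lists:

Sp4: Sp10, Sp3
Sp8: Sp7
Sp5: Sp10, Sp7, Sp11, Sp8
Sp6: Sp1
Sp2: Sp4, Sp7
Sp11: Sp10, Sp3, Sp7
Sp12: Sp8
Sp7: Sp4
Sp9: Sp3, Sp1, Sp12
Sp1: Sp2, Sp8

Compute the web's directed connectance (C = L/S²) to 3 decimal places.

C = 0.139

The web has S = 12 species and L = 20 feeding links.
C = L / S² = 20 / 144 = 0.1389 ≈ 0.139.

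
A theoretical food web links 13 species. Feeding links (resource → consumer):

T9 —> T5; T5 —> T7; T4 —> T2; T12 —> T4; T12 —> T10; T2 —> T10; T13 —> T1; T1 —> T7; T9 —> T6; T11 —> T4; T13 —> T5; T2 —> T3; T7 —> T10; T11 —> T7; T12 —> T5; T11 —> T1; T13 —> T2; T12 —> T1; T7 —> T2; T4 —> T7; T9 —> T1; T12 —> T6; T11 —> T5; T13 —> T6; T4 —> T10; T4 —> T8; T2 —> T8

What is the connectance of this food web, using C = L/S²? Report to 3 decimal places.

C = 0.160

The web has S = 13 species and L = 27 feeding links.
C = L / S² = 27 / 169 = 0.1598 ≈ 0.160.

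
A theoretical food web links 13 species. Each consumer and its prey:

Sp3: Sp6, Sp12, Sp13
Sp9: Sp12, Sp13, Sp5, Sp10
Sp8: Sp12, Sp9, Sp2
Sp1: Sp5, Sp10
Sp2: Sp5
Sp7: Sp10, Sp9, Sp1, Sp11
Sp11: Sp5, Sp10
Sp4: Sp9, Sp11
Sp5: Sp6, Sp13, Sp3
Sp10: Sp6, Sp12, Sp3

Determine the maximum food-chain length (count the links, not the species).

One longest chain: Sp6 → Sp3 → Sp5 → Sp11 → Sp7.
It has 5 species and 4 links.

4 links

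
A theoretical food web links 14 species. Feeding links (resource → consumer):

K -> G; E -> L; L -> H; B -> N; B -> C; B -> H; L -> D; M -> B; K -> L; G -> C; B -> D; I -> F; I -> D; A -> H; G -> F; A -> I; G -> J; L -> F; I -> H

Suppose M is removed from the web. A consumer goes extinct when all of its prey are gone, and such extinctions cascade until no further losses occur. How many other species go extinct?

Remove M.
Round 1: B (all prey gone) → extinct.
Round 2: N (all prey gone) → extinct.
No further losses. Total secondary extinctions: 2.

2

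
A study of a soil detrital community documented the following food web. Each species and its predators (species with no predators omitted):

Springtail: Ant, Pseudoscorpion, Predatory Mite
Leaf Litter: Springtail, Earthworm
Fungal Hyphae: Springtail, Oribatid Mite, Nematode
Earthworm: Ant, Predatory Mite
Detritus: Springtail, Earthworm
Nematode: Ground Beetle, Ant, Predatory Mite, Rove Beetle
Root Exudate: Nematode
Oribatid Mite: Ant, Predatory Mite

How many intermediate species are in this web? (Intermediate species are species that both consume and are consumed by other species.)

4

Intermediate species (has both prey and predators): Springtail, Oribatid Mite, Nematode, Earthworm.
Count: 4.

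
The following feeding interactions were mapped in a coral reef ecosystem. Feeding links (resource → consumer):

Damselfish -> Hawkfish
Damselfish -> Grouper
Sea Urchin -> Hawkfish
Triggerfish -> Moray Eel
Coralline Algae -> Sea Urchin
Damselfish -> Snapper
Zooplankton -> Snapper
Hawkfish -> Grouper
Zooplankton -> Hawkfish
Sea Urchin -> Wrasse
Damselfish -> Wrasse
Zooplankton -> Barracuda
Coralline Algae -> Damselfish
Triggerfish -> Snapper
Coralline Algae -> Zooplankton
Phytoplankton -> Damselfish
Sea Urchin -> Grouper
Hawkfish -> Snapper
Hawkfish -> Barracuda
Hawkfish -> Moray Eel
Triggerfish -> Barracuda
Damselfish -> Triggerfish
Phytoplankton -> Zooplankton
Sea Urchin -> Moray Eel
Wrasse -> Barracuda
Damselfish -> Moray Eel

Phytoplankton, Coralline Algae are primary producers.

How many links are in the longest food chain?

One longest chain: Coralline Algae → Sea Urchin → Wrasse → Barracuda.
It has 4 species and 3 links.

3 links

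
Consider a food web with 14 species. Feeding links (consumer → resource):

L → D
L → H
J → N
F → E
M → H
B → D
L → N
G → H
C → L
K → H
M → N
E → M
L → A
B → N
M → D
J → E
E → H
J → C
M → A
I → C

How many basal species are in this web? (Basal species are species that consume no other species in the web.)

Basal species (no prey listed): D, N, A, H.
Count: 4.

4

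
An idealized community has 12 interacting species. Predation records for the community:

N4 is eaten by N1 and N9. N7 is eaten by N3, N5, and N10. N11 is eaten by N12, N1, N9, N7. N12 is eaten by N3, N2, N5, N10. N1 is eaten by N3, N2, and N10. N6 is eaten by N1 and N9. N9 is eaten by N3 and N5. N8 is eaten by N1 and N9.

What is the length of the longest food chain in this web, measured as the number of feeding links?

2 links

One longest chain: N11 → N7 → N10.
It has 3 species and 2 links.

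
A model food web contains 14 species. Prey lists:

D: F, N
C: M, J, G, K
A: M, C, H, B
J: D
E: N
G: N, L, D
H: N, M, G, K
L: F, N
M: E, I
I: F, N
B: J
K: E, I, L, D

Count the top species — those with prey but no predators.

Top species (has prey, but nothing eats it): A.
Count: 1.

1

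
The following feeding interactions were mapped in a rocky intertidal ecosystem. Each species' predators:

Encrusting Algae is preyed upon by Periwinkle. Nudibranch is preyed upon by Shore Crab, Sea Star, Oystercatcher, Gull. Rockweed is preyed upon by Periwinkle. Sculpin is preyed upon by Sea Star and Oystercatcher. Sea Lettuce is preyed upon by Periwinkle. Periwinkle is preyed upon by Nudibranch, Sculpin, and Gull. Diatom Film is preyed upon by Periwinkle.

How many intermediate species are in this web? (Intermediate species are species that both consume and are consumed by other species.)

3

Intermediate species (has both prey and predators): Periwinkle, Nudibranch, Sculpin.
Count: 3.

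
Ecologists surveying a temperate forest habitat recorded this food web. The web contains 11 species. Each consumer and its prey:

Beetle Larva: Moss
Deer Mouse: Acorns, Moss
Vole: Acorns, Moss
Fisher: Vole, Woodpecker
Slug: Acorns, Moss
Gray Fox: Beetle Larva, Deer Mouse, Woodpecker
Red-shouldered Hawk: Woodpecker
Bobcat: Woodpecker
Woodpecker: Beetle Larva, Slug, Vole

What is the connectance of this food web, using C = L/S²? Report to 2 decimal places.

The web has S = 11 species and L = 17 feeding links.
C = L / S² = 17 / 121 = 0.1405 ≈ 0.14.

C = 0.14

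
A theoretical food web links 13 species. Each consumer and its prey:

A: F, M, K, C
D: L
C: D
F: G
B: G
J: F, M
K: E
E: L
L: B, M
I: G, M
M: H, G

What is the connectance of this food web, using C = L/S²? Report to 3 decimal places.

The web has S = 13 species and L = 18 feeding links.
C = L / S² = 18 / 169 = 0.1065 ≈ 0.107.

C = 0.107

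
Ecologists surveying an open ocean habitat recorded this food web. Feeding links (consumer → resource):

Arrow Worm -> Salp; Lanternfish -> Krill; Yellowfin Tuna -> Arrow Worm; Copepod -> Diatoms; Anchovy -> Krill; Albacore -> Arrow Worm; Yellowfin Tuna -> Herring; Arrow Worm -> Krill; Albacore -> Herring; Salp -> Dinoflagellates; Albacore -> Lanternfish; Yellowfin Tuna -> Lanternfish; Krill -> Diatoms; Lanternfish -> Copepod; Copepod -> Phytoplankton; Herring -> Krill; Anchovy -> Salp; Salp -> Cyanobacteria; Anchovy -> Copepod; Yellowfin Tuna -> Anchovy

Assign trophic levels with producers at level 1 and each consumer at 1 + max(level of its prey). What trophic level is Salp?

Trophic level 2

Cyanobacteria is a producer → level 1.
Salp eats Cyanobacteria (level 1); other prey at levels: Dinoflagellates 1 → level 2.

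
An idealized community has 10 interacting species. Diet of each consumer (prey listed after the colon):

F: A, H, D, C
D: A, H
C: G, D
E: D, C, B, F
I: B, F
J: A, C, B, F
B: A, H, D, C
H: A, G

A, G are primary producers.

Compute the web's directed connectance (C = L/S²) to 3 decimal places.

The web has S = 10 species and L = 24 feeding links.
C = L / S² = 24 / 100 = 0.2400 ≈ 0.240.

C = 0.240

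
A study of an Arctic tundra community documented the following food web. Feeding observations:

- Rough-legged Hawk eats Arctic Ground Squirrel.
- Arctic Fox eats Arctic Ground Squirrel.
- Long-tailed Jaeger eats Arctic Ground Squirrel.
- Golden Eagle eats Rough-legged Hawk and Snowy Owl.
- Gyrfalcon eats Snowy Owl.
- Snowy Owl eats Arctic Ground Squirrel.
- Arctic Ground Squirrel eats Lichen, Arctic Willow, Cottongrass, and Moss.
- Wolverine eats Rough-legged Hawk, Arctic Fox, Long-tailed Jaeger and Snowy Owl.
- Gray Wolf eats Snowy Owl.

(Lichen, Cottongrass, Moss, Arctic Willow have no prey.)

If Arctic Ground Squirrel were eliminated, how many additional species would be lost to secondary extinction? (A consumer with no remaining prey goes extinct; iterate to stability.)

8

Remove Arctic Ground Squirrel.
Round 1: Long-tailed Jaeger (all prey gone), Rough-legged Hawk (all prey gone), Snowy Owl (all prey gone), Arctic Fox (all prey gone) → extinct.
Round 2: Golden Eagle (all prey gone), Wolverine (all prey gone), Gyrfalcon (all prey gone), Gray Wolf (all prey gone) → extinct.
No further losses. Total secondary extinctions: 8.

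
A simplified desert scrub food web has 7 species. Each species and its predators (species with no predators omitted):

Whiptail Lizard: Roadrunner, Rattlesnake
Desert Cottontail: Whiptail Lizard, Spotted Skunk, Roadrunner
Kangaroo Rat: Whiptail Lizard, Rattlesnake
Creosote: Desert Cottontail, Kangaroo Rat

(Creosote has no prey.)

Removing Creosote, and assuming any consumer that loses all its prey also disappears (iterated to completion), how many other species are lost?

Remove Creosote.
Round 1: Desert Cottontail (all prey gone), Kangaroo Rat (all prey gone) → extinct.
Round 2: Whiptail Lizard (all prey gone), Spotted Skunk (all prey gone) → extinct.
Round 3: Roadrunner (all prey gone), Rattlesnake (all prey gone) → extinct.
No further losses. Total secondary extinctions: 6.

6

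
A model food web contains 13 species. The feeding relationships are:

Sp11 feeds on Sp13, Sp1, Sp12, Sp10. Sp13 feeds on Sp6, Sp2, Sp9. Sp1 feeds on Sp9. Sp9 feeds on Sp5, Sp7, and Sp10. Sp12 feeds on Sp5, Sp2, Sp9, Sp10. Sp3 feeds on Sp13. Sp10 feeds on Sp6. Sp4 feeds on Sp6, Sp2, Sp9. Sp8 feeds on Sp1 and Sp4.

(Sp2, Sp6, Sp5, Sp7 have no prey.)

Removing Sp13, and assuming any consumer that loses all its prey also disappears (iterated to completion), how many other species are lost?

1

Remove Sp13.
Round 1: Sp3 (all prey gone) → extinct.
No further losses. Total secondary extinctions: 1.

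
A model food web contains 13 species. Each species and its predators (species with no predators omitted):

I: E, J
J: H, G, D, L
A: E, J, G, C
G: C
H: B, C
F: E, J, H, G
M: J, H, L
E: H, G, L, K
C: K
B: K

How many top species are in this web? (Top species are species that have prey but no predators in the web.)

Top species (has prey, but nothing eats it): D, L, K.
Count: 3.

3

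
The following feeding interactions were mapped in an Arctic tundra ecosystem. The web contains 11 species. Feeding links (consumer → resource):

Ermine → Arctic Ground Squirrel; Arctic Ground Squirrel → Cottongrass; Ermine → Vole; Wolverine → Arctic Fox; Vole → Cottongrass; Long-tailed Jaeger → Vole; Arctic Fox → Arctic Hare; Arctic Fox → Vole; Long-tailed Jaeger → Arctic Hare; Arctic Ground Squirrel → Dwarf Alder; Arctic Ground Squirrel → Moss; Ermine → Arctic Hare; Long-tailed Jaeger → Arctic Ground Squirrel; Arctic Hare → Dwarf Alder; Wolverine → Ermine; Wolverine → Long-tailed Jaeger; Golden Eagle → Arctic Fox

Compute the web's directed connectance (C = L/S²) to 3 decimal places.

C = 0.140

The web has S = 11 species and L = 17 feeding links.
C = L / S² = 17 / 121 = 0.1405 ≈ 0.140.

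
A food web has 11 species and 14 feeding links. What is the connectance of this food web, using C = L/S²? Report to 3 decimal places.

C = 0.116

The web has S = 11 species and L = 14 feeding links.
C = L / S² = 14 / 121 = 0.1157 ≈ 0.116.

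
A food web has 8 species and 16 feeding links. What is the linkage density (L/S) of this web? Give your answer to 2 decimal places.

L/S = 2.00

There are L = 16 links among S = 8 species.
L/S = 16/8 = 2.0000 ≈ 2.00.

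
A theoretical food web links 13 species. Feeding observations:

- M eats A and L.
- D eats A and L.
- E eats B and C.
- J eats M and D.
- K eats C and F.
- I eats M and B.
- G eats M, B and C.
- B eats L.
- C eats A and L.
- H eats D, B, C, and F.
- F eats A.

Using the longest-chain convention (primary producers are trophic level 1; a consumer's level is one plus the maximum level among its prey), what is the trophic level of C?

L is a producer → level 1.
C eats L (level 1); other prey at levels: A 1 → level 2.

Trophic level 2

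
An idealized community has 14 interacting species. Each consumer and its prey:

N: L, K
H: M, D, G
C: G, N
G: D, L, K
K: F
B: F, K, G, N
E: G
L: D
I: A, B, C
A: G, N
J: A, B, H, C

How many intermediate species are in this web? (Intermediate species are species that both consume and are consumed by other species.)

Intermediate species (has both prey and predators): L, K, G, N, A, B, H, C.
Count: 8.

8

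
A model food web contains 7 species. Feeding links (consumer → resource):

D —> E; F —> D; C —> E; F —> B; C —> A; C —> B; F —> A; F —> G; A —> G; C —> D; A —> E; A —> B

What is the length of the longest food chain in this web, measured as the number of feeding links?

One longest chain: B → A → F.
It has 3 species and 2 links.

2 links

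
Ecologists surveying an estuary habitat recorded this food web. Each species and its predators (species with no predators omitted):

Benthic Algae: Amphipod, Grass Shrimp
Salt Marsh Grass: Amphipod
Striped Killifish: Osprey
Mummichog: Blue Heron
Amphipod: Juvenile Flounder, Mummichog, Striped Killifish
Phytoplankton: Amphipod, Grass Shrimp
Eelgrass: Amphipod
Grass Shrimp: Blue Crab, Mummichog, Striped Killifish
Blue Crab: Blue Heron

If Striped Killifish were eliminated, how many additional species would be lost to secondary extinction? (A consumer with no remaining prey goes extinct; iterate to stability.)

1

Remove Striped Killifish.
Round 1: Osprey (all prey gone) → extinct.
No further losses. Total secondary extinctions: 1.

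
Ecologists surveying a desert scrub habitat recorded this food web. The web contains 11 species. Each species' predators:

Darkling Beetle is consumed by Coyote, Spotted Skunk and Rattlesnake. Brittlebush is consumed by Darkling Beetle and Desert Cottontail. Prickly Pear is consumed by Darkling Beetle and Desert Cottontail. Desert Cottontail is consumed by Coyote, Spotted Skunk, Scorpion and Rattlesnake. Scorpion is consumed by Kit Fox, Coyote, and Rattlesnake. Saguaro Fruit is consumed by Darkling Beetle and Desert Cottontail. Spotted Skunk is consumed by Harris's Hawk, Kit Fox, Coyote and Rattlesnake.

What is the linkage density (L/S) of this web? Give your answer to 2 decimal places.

There are L = 20 links among S = 11 species.
L/S = 20/11 = 1.8182 ≈ 1.82.

L/S = 1.82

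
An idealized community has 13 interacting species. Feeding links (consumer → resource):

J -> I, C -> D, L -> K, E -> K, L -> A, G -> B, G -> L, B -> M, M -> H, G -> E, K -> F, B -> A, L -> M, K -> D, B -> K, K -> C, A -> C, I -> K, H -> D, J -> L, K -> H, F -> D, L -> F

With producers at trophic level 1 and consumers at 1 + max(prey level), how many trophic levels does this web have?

Producers (level 1): D.
D → C → A → L → J gives J level 5.
No species has a prey at level 5, so no species reaches level 6.

5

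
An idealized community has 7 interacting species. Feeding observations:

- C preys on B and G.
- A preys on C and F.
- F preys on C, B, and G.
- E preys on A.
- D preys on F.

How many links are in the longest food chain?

One longest chain: B → C → F → A → E.
It has 5 species and 4 links.

4 links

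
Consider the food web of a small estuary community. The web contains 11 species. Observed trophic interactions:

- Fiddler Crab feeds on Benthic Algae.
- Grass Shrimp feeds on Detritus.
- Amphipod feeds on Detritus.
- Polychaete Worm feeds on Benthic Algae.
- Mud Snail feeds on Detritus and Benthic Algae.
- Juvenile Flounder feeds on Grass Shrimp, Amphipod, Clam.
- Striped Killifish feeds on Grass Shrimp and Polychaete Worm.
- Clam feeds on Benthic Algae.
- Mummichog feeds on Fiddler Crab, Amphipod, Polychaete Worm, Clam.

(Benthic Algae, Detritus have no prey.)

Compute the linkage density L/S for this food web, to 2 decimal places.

There are L = 16 links among S = 11 species.
L/S = 16/11 = 1.4545 ≈ 1.45.

L/S = 1.45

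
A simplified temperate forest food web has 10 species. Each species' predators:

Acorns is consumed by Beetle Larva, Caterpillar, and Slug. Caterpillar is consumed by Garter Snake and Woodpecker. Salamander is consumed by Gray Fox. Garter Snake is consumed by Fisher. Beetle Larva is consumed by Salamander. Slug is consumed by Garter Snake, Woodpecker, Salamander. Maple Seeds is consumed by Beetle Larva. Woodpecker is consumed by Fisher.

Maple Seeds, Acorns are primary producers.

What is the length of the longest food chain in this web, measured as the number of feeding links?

3 links

One longest chain: Acorns → Caterpillar → Woodpecker → Fisher.
It has 4 species and 3 links.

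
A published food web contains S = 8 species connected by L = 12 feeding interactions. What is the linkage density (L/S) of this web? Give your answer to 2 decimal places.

L/S = 1.50

There are L = 12 links among S = 8 species.
L/S = 12/8 = 1.5000 ≈ 1.50.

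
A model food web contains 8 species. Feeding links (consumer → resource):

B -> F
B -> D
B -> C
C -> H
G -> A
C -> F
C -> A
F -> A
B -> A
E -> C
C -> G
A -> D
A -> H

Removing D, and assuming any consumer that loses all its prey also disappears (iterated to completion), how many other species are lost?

0

Remove D.
Every predator of it retains at least one other prey: A still has H; B still has A, F, C.
No consumer loses all prey, so no secondary extinctions occur.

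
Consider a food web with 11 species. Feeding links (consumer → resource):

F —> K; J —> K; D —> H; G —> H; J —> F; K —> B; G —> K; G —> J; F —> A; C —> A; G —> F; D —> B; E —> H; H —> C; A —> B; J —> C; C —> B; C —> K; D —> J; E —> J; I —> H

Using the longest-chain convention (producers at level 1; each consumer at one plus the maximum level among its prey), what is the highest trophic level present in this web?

Producers (level 1): B.
B → K → C → H → I gives I level 5.
No species has a prey at level 5, so no species reaches level 6.

5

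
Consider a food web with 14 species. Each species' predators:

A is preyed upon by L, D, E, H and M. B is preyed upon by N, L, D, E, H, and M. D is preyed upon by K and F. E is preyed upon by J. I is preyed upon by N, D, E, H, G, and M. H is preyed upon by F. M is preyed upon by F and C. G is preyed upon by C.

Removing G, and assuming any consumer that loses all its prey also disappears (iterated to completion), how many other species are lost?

0

Remove G.
Every predator of it retains at least one other prey: C still has M.
No consumer loses all prey, so no secondary extinctions occur.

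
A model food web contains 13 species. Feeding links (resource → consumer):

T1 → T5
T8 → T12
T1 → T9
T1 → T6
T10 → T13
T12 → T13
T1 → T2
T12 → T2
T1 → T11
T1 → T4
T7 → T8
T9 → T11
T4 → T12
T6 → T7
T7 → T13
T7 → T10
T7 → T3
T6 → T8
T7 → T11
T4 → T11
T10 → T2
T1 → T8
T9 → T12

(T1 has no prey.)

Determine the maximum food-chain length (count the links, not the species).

One longest chain: T1 → T6 → T7 → T8 → T12 → T13.
It has 6 species and 5 links.

5 links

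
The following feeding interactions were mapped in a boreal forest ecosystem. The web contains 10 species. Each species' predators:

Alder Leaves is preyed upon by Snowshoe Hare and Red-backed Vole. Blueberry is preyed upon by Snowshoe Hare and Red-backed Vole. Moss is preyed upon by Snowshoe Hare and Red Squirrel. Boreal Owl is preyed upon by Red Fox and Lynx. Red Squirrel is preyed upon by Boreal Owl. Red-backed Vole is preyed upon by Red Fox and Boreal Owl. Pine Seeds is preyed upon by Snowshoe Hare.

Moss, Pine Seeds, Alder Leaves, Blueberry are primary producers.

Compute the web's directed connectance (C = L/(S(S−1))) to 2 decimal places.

C = 0.13

The web has S = 10 species and L = 12 feeding links.
C = L / (S(S−1)) = 12 / 90 = 0.1333 ≈ 0.13.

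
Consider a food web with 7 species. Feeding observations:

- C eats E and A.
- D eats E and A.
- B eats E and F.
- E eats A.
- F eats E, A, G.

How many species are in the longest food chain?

4 species

One longest chain: A → E → F → B.
It has 4 species and 3 links.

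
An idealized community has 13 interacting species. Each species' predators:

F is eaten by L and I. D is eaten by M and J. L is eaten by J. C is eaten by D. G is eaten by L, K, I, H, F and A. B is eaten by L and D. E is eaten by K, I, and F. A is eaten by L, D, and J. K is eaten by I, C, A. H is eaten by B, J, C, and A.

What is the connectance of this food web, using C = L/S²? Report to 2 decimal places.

The web has S = 13 species and L = 27 feeding links.
C = L / S² = 27 / 169 = 0.1598 ≈ 0.16.

C = 0.16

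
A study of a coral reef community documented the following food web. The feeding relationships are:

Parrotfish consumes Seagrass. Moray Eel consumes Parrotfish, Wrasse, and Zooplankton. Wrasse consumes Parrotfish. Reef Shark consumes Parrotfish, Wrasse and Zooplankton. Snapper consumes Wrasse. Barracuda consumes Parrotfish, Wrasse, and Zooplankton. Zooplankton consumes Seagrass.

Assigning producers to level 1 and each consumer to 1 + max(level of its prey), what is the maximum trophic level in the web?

Producers (level 1): Seagrass.
Seagrass → Parrotfish → Wrasse → Reef Shark gives Reef Shark level 4.
No species has a prey at level 4, so no species reaches level 5.

4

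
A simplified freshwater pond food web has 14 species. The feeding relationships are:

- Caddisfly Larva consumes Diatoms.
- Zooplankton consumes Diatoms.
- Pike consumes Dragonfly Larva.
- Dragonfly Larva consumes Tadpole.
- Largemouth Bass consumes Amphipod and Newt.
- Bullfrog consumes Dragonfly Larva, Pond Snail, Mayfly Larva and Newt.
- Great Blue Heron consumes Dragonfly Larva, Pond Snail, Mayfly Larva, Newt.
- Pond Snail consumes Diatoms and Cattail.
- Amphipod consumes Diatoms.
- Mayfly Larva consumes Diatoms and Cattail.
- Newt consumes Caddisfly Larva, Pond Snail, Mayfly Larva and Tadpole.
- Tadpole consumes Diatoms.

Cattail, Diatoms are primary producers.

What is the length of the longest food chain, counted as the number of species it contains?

One longest chain: Cattail → Pond Snail → Newt → Largemouth Bass.
It has 4 species and 3 links.

4 species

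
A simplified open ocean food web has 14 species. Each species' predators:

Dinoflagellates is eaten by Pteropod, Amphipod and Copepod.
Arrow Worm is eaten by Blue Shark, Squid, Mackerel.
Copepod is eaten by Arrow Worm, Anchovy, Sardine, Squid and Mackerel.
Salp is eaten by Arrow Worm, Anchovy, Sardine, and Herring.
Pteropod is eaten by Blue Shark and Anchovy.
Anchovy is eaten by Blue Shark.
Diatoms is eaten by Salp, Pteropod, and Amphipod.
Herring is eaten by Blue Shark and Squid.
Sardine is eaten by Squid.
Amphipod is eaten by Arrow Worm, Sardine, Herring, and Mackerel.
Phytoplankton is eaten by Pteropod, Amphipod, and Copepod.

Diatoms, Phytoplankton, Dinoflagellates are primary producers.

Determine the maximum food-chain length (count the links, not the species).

3 links

One longest chain: Diatoms → Salp → Arrow Worm → Mackerel.
It has 4 species and 3 links.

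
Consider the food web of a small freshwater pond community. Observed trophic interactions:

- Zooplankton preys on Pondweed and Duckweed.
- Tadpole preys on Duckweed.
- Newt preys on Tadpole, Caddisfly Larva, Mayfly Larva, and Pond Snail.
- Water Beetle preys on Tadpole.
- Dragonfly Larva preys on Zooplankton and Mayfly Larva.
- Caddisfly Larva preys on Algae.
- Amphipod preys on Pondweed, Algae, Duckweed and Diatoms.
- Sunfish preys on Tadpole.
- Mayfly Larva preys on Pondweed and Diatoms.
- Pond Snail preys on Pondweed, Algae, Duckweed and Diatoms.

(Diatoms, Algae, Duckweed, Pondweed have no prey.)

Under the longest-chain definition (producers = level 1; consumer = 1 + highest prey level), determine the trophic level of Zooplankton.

Duckweed is a producer → level 1.
Zooplankton eats Duckweed (level 1); other prey at levels: Pondweed 1 → level 2.

Trophic level 2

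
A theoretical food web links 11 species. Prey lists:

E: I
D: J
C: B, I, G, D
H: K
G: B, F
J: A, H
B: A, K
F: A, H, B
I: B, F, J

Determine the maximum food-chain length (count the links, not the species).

One longest chain: K → H → F → I → E.
It has 5 species and 4 links.

4 links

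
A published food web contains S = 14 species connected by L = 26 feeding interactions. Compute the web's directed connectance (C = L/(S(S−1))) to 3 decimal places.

C = 0.143

The web has S = 14 species and L = 26 feeding links.
C = L / (S(S−1)) = 26 / 182 = 0.1429 ≈ 0.143.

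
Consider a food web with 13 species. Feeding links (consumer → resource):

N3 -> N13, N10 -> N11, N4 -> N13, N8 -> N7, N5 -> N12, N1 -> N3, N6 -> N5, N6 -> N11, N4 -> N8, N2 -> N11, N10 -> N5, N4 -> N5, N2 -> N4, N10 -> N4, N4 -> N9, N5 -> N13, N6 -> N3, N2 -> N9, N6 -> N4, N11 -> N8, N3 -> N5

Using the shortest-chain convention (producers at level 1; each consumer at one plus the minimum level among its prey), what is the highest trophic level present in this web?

3

Producers (level 1): N12, N7, N9, N13.
Following each consumer down to its lowest-level prey: N13 → N3 → N1 (levels 1 through 3).
All prey of N1 (N3 2) are at level 2 or above, so N1 is at level 1 + 2 = 3.
Every consumer has at least one prey at level 2 or below, so none exceeds level 3.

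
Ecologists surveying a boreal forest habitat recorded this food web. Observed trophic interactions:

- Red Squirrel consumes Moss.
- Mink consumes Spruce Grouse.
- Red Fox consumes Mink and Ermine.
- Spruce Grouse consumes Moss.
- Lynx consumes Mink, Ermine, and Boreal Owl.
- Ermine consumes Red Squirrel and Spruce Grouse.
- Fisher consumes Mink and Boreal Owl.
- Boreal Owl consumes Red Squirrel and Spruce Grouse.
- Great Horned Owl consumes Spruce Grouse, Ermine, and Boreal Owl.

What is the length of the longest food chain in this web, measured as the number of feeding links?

3 links

One longest chain: Moss → Spruce Grouse → Mink → Red Fox.
It has 4 species and 3 links.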